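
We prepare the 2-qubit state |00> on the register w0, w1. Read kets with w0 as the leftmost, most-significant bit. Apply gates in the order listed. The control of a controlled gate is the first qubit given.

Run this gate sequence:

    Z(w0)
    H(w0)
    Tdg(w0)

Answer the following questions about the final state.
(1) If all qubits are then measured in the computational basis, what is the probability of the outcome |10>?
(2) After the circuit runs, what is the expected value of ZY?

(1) Outcome |10> occurs with probability 1/2.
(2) The expectation value of ZY is 0.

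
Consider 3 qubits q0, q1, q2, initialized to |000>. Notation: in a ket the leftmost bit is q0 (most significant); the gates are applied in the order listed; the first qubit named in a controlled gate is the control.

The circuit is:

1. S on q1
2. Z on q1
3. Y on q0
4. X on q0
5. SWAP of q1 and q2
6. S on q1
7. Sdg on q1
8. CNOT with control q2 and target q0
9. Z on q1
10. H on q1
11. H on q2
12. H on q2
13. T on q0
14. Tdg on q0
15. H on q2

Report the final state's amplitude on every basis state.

The resulting statevector has amplitude I/2 on |000>, I/2 on |001>, I/2 on |010>, I/2 on |011>, 0 on |100>, 0 on |101>, 0 on |110>, 0 on |111>.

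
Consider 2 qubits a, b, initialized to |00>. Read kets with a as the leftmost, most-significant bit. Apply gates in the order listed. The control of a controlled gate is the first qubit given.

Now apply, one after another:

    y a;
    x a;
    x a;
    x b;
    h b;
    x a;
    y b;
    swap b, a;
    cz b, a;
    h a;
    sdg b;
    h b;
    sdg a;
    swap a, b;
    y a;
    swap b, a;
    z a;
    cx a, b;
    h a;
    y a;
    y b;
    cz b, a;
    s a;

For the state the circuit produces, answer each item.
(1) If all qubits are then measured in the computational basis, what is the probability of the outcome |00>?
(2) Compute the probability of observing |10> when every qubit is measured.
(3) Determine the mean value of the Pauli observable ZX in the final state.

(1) A full measurement returns |00> with probability 1/4.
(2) Outcome |10> occurs with probability 1/4.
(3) In the final state, ZX has expectation 1.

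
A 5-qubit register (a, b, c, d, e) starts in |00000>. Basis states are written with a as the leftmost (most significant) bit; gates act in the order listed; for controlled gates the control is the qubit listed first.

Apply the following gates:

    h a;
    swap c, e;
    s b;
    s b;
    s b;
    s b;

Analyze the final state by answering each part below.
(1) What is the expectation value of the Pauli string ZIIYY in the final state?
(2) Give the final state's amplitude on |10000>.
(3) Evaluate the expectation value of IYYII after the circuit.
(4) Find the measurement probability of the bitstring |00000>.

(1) The expectation value of ZIIYY is 0.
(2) |10000> carries amplitude sqrt(2)/2 in the final state.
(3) The expectation value of IYYII is 0.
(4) Outcome |00000> occurs with probability 1/2.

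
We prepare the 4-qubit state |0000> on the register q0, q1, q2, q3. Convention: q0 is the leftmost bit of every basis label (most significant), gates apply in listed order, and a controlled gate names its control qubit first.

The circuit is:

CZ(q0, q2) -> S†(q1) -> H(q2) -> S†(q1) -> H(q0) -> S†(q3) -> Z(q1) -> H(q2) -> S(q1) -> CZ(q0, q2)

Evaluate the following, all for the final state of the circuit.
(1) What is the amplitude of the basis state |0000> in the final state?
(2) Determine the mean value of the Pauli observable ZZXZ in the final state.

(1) The amplitude on |0000> is sqrt(2)/2.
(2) The expectation value of ZZXZ is 0.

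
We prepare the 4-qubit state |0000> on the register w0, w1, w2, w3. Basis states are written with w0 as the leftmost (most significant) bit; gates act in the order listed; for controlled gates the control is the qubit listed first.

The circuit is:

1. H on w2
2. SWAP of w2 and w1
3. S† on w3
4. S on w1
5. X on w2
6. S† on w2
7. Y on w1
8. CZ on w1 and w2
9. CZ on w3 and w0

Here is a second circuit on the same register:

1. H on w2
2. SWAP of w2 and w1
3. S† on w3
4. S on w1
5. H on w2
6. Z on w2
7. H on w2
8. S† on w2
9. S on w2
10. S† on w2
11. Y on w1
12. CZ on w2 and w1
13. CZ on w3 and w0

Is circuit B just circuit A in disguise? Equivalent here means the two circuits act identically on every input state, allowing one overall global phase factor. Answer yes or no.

Yes, they are equivalent — the unitaries differ by at most a global phase.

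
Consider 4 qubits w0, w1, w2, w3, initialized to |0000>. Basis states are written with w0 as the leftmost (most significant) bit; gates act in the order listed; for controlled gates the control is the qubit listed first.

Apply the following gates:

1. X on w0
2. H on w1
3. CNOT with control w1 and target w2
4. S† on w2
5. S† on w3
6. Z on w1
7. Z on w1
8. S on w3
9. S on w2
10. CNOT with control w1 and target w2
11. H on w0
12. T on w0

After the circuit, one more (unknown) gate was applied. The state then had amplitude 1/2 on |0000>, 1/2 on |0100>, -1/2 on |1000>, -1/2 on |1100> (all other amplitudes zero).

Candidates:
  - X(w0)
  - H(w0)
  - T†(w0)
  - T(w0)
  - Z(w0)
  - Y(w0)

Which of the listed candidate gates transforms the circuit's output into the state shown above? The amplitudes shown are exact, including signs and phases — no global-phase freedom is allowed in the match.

The applied gate was T†(w0). Key observation: gates 3-10 undo each other exactly, leaving only the rest of the circuit to track.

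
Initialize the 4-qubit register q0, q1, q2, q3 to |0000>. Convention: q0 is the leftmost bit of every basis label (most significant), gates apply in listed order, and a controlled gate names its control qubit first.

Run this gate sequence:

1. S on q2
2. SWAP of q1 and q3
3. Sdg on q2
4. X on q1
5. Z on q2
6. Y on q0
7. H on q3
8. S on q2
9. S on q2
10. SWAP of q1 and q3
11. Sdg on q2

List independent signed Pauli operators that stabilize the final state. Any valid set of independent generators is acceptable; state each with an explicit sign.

One valid set of independent stabilizer generators is +IXII, -ZIII, +IIZI, -IIIZ (any independent generating set of the same group is equally correct).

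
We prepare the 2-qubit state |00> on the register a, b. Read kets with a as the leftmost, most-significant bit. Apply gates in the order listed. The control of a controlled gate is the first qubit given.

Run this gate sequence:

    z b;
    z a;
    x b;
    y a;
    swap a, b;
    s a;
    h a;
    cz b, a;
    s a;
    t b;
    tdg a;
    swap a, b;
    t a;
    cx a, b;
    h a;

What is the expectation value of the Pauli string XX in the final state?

In the final state, XX has expectation -sqrt(2)/2.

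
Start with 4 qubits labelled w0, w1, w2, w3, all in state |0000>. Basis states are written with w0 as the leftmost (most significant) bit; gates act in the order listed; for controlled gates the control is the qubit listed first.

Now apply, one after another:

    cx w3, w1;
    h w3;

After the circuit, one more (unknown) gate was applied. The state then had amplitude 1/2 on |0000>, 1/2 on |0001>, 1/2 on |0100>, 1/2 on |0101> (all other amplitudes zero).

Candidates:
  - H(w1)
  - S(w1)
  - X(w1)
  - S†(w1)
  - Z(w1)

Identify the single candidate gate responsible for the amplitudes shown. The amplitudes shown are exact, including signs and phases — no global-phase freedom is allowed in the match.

It was H(w1) that produced the state shown.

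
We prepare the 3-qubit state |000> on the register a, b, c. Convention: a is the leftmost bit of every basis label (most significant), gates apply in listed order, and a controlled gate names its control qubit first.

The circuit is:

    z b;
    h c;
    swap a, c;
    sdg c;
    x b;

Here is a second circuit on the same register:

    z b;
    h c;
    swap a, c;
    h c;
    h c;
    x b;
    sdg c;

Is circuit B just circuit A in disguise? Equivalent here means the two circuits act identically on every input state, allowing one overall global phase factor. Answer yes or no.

Yes, they are equivalent — the unitaries differ by at most a global phase.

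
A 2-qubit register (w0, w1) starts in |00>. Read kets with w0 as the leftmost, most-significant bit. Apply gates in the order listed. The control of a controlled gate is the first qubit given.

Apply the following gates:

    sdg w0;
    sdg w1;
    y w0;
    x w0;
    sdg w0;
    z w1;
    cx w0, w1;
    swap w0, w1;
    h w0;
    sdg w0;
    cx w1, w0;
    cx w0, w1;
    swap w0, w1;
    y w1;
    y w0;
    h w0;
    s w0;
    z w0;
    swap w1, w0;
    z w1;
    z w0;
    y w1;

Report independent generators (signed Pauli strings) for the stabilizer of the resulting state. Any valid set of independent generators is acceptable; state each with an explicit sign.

One valid set of independent stabilizer generators is +YZ, +ZY (any independent generating set of the same group is equally correct).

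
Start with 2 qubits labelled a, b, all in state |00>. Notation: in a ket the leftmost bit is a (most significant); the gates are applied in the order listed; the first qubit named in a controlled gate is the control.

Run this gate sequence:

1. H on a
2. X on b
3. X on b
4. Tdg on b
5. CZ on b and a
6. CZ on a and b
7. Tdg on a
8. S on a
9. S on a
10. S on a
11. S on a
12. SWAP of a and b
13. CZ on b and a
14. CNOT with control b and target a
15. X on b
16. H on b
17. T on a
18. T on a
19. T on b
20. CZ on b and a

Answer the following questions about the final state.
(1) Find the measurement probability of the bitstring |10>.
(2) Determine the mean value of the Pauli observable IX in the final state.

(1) A full measurement returns |10> with probability 1/4. Key observation: the block from step 8 through step 11 cancels to the identity and can be dropped.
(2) In the final state, IX has expectation -sqrt(2)/2.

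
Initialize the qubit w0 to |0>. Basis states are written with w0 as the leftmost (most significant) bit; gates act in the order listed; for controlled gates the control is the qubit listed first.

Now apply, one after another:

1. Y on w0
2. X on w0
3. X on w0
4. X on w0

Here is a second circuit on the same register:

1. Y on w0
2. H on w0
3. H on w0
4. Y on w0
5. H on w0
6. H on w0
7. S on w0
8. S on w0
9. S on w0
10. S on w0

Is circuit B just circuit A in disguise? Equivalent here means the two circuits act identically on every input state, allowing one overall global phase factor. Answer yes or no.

No, they are not equivalent — no single phase factor reconciles the two unitaries.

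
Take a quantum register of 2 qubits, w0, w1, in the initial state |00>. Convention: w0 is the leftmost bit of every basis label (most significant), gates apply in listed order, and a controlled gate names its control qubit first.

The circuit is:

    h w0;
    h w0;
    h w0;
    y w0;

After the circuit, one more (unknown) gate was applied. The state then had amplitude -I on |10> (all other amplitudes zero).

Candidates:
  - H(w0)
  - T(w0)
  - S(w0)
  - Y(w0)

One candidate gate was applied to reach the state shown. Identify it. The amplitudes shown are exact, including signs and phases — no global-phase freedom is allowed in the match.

The applied gate was H(w0). Key observation: steps 2-3 multiply out to the identity, so the circuit reduces to the remaining gates.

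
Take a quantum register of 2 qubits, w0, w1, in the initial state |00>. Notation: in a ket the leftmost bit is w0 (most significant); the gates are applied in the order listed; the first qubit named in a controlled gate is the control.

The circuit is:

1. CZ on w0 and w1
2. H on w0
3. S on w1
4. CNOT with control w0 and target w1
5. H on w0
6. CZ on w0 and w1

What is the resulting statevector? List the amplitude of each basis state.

The final amplitudes are 1/2 on |00>, 1/2 on |01>, 1/2 on |10>, 1/2 on |11>.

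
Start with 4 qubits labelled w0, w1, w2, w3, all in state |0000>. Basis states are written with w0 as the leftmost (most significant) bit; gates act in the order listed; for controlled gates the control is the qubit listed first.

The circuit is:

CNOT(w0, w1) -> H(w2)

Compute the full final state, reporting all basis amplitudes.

The resulting statevector has amplitude sqrt(2)/2 on |0000>, sqrt(2)/2 on |0010>, and 0 on every other basis state.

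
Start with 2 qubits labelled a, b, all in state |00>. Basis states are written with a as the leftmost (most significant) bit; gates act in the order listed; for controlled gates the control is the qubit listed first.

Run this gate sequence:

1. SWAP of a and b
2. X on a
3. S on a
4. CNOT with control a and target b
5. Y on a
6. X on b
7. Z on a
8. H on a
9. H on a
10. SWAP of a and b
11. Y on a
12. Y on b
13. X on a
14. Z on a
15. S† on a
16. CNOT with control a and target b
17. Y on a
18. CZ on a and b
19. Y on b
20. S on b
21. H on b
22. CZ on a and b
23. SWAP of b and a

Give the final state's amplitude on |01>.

The final state's coefficient on |01> equals sqrt(2)/2.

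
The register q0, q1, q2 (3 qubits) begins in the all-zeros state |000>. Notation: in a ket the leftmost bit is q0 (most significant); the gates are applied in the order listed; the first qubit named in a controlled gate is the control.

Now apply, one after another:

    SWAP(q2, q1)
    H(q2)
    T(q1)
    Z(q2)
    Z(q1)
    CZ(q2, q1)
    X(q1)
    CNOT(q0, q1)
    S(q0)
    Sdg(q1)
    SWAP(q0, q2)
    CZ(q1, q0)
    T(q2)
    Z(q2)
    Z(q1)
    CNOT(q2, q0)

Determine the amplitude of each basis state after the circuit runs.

The resulting statevector has amplitude sqrt(2)*I/2 on |010>, sqrt(2)*I/2 on |110>, and 0 on every other basis state.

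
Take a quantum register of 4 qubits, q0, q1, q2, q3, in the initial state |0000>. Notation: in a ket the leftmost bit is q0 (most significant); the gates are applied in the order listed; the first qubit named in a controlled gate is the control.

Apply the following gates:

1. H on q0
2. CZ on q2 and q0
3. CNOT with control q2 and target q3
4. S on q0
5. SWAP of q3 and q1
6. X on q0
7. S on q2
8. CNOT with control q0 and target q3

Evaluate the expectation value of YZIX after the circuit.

The expectation value of YZIX is -1.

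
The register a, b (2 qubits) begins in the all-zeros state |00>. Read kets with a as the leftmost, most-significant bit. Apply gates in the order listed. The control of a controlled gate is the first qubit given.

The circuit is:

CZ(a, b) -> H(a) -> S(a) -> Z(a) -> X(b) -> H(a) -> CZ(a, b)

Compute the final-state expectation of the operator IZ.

The observable IZ averages to -1.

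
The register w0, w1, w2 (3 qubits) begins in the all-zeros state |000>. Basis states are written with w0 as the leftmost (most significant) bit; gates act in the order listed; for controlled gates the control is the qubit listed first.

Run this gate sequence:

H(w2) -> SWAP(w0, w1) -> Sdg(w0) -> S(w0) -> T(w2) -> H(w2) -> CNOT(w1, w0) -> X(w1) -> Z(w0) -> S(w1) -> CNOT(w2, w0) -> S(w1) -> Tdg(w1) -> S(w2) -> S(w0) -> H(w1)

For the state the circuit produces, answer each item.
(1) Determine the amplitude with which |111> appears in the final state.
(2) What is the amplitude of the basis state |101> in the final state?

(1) |111> carries amplitude sqrt(2)*(1 + exp(3*I*pi/4))/4 in the final state.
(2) |101> carries amplitude sqrt(2)*(-1 - exp(3*I*pi/4))/4 in the final state.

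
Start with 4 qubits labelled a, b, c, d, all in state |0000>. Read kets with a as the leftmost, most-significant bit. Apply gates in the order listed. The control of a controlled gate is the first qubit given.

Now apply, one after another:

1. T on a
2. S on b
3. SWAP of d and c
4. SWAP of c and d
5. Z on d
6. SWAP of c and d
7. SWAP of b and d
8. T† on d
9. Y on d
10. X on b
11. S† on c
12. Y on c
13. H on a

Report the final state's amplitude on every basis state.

The final amplitudes are -sqrt(2)/2 on |0111>, -sqrt(2)/2 on |1111>, and 0 on every other basis state.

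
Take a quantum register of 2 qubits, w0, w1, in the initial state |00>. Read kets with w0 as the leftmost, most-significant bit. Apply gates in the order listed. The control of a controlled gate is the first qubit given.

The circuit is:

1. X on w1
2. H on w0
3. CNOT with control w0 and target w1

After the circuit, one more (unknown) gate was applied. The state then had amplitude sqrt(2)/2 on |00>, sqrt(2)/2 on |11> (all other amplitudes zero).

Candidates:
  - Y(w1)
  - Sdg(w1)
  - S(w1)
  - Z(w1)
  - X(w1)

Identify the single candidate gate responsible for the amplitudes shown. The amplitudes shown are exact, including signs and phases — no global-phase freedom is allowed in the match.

It was X(w1) that produced the state shown.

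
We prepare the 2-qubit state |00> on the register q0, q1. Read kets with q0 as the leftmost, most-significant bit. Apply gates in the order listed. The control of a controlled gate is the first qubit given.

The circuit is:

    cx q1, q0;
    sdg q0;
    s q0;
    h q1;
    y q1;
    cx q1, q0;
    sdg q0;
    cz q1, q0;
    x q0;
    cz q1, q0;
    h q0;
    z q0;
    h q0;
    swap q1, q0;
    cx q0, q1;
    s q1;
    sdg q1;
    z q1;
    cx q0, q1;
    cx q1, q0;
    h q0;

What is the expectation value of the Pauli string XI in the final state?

The expectation value of XI is 1.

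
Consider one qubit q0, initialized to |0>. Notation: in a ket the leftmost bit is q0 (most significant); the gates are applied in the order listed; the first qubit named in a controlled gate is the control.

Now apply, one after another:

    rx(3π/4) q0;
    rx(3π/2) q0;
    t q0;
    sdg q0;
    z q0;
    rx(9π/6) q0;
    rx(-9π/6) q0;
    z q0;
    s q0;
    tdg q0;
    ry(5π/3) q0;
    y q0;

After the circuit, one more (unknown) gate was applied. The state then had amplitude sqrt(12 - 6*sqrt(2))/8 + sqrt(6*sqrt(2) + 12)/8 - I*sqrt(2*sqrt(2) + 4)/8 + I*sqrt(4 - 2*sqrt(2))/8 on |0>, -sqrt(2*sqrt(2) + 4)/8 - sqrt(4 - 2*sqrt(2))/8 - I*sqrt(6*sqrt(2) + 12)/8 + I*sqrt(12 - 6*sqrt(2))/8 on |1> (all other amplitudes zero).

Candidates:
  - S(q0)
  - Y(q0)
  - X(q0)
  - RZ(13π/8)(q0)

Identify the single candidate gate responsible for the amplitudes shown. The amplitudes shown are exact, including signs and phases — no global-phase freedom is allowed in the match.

It was Y(q0) that produced the state shown. Key observation: gates 3-10 undo each other exactly, leaving only the rest of the circuit to track.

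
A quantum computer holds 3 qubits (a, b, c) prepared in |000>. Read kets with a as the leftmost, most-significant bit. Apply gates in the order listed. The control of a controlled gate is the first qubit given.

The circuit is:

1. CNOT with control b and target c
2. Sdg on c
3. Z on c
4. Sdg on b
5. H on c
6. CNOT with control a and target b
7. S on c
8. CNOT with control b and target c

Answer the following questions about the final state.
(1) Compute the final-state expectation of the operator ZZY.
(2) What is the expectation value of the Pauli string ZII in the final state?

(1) In the final state, ZZY has expectation 1.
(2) The expectation value of ZII is 1.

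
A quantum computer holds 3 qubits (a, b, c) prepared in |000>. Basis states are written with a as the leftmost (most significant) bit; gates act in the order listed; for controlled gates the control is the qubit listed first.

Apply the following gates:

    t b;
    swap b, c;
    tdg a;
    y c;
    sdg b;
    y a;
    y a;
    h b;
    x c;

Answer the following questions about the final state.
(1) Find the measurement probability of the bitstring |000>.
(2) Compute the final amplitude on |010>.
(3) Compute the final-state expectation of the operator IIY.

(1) Outcome |000> occurs with probability 1/2.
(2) |010> carries amplitude sqrt(2)*I/2 in the final state.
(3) The expectation value of IIY is 0.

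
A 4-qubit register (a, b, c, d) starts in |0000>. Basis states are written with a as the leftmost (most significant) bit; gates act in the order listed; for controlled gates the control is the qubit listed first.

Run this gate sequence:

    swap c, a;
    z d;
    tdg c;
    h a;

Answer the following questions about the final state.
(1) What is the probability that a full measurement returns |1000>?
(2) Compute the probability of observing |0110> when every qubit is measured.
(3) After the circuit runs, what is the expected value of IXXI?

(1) The probability of measuring |1000> is 1/2.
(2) Outcome |0110> occurs with probability 0.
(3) The expectation value of IXXI is 0.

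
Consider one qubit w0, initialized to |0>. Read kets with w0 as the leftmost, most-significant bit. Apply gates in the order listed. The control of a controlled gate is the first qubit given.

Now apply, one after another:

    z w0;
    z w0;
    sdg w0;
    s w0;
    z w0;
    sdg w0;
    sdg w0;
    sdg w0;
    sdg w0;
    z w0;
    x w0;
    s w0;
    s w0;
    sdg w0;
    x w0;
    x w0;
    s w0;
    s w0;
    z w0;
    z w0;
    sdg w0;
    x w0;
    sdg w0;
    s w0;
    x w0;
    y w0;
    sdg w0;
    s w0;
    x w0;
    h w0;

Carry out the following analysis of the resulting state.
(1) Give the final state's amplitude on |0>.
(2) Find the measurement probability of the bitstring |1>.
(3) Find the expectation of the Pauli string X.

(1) The final state's coefficient on |0> equals sqrt(2)*I/2. Key observation: gates 2-5 undo each other exactly, leaving only the rest of the circuit to track.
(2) The probability of measuring |1> is 1/2.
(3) The expectation value of X is -1.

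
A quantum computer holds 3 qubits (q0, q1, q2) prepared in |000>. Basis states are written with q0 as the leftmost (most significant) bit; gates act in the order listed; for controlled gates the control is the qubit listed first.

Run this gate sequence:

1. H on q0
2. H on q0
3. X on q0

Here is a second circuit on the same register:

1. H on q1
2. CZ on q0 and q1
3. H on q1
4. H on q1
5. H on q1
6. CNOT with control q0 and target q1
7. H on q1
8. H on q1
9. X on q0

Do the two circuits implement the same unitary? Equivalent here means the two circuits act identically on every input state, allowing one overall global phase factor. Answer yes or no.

Yes, they are equivalent — the unitaries differ by at most a global phase.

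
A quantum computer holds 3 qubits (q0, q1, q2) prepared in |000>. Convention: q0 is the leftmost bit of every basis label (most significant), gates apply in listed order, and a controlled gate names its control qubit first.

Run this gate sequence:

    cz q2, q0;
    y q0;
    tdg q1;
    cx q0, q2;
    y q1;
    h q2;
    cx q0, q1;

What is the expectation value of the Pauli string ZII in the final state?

The expectation value of ZII is -1.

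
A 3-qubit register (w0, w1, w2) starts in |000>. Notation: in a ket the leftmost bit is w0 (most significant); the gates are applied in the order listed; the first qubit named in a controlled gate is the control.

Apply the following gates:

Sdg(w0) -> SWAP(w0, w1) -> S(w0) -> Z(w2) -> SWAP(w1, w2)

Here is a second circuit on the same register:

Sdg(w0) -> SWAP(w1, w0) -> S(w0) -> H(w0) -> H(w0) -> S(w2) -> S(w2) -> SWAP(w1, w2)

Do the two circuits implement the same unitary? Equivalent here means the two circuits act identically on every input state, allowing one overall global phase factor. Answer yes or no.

Yes: on every input state the two circuits agree up to one overall phase factor.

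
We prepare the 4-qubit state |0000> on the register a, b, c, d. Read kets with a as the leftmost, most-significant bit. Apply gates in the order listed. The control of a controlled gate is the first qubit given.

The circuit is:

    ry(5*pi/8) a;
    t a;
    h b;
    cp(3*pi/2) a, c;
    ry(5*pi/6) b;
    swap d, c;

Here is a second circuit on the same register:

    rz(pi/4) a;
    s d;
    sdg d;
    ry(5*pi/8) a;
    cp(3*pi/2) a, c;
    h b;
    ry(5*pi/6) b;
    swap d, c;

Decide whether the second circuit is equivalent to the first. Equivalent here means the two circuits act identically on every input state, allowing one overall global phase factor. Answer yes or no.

No: there is an input state on which the two circuits produce genuinely different outputs (not merely differing by a phase).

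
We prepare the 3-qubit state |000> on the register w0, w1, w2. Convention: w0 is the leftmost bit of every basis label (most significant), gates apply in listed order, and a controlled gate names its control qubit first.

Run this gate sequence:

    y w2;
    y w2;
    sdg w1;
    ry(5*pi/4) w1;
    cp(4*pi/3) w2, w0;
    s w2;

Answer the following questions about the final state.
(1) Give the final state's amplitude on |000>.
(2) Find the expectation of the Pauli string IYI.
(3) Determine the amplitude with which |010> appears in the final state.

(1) The final state's coefficient on |000> equals -sqrt(2 - sqrt(2))/2.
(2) In the final state, IYI has expectation 0.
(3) |010> carries amplitude sqrt(sqrt(2) + 2)/2 in the final state.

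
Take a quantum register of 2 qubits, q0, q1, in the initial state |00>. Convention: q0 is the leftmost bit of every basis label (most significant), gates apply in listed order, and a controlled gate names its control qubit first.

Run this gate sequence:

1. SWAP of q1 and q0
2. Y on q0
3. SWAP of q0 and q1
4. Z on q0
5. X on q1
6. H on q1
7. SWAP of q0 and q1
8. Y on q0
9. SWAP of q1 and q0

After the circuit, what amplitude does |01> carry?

|01> carries amplitude -sqrt(2)/2 in the final state.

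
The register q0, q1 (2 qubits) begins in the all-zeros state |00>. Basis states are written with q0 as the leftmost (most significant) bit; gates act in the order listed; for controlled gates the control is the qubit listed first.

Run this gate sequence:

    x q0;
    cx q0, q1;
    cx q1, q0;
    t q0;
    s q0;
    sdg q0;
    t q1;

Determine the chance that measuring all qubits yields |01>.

Outcome |01> occurs with probability 1.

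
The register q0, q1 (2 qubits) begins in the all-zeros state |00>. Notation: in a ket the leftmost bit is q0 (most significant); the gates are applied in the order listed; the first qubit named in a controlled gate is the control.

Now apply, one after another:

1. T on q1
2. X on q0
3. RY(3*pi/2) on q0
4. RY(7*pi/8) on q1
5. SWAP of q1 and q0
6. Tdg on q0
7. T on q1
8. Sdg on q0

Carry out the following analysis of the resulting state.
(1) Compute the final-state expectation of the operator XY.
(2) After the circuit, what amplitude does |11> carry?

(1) In the final state, XY has expectation -sqrt(2 - sqrt(2))/4.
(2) |11> carries amplitude sqrt(2)*I*cos(pi/16)/2 in the final state.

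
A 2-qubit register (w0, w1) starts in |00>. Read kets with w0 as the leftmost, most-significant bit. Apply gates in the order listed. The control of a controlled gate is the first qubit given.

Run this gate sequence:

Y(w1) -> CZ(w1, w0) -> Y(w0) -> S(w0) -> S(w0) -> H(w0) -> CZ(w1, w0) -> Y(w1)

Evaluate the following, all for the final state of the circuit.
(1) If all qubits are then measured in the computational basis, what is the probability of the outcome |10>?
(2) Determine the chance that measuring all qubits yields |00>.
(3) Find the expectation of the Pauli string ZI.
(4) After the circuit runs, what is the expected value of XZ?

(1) Outcome |10> occurs with probability 1/2.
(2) A full measurement returns |00> with probability 1/2.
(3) The expectation value of ZI is 0.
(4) The observable XZ averages to 1.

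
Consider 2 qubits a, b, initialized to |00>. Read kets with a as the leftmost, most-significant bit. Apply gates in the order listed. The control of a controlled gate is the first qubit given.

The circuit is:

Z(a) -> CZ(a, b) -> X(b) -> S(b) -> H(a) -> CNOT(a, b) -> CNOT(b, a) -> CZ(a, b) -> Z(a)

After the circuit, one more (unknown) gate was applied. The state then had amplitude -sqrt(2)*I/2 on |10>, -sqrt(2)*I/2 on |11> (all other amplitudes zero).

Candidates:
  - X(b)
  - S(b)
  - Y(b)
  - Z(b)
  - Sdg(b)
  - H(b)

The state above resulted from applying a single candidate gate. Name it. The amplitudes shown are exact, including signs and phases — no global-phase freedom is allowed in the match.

It was Z(b) that produced the state shown.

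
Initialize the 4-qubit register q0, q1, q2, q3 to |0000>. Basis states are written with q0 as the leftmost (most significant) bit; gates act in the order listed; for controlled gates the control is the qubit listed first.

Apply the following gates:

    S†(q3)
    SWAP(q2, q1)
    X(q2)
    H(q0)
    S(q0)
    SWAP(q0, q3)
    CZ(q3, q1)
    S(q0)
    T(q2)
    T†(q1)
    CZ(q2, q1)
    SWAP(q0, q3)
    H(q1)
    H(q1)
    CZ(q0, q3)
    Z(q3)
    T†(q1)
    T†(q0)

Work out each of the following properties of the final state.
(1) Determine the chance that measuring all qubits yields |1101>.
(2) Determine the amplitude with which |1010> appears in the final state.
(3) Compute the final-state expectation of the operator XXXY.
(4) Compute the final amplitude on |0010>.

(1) A full measurement returns |1101> with probability 0. Key observation: the block from step 13 through step 14 cancels to the identity and can be dropped.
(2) The final state's coefficient on |1010> equals sqrt(2)*I/2.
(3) The expectation value of XXXY is 0.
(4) |0010> carries amplitude sqrt(2)*exp(I*pi/4)/2 in the final state.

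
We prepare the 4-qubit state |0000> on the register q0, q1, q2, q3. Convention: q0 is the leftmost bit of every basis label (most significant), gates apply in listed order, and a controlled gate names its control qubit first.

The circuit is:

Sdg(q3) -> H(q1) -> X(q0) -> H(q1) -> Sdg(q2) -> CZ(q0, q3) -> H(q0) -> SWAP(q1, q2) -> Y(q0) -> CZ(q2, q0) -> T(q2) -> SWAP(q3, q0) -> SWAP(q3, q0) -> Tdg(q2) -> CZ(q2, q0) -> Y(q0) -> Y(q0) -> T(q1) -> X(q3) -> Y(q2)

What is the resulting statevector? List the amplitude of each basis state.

The resulting statevector has amplitude -sqrt(2)/2 on |0011>, -sqrt(2)/2 on |1011>, and 0 on every other basis state. Key observation: steps 9-16 multiply out to the identity, so the circuit reduces to the remaining gates.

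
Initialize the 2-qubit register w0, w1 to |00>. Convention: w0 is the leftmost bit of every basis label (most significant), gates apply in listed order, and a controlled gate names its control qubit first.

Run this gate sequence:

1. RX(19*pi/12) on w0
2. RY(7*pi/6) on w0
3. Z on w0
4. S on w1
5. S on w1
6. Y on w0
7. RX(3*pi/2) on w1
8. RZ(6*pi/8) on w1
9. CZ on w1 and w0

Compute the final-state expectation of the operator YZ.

In the final state, YZ has expectation -sqrt(6)/4 - sqrt(2)/4.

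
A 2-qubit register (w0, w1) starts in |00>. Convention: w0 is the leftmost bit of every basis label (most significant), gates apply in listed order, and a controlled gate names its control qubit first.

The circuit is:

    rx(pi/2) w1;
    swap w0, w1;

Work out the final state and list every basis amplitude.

After the circuit, the state carries amplitude sqrt(2)/2 on |00>, 0 on |01>, -sqrt(2)*I/2 on |10>, 0 on |11>.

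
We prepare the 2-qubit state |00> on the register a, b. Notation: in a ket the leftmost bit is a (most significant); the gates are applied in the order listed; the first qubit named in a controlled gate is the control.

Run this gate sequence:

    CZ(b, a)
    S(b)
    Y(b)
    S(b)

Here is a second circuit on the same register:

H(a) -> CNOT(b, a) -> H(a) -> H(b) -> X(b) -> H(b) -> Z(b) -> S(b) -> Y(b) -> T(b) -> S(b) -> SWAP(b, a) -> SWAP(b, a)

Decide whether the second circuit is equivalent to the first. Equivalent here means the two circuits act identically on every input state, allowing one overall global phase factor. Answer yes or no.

No — the two circuits implement different unitaries, even allowing a global phase.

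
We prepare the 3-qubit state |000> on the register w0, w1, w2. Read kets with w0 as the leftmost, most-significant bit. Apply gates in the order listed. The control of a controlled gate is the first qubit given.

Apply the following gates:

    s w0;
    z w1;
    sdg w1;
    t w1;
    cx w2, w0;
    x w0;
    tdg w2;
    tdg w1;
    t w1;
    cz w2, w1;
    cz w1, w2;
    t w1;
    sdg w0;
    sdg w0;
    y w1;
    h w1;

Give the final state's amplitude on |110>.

|110> carries amplitude sqrt(2)*I/2 in the final state.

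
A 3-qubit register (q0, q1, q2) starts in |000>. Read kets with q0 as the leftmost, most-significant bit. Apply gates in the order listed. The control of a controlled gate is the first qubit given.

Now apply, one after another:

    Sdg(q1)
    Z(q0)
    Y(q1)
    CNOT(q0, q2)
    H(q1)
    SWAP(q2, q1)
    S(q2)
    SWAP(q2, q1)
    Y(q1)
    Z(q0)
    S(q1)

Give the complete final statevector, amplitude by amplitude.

The final amplitudes are -sqrt(2)*I/2 on |000>, -sqrt(2)*I/2 on |010>, and 0 on every other basis state.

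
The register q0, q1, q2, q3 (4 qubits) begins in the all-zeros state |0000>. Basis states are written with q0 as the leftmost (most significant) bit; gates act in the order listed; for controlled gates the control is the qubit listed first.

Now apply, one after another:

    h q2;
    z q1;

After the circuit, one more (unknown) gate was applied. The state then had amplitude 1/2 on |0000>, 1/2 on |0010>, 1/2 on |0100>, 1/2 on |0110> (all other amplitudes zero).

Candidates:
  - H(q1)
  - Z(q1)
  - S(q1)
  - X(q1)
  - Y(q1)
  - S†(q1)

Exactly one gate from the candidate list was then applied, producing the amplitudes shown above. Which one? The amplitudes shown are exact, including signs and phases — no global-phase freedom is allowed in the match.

The applied gate was H(q1).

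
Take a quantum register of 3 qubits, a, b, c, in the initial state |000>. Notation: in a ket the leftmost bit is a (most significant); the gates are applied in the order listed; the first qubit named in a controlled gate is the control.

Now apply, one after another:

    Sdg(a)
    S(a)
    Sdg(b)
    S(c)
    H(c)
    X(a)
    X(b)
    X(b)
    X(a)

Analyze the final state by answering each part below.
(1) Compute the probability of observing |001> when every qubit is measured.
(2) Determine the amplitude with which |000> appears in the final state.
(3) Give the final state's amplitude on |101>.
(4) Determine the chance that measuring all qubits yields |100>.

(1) The probability of measuring |001> is 1/2. Key observation: gates 6-9 undo each other exactly, leaving only the rest of the circuit to track.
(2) The amplitude on |000> is sqrt(2)/2.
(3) The final state's coefficient on |101> equals 0.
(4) A full measurement returns |100> with probability 0.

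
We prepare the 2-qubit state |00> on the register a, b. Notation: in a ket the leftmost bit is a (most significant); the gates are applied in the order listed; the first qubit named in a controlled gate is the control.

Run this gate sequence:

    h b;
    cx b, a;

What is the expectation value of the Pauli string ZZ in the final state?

The observable ZZ averages to 1.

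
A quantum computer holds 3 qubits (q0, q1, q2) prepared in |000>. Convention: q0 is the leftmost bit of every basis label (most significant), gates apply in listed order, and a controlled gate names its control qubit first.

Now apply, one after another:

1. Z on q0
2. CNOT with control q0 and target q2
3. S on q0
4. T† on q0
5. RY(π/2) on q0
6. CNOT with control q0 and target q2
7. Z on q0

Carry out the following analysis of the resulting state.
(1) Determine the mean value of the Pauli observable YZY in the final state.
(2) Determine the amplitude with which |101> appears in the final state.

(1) In the final state, YZY has expectation 1.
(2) The amplitude on |101> is -sqrt(2)/2.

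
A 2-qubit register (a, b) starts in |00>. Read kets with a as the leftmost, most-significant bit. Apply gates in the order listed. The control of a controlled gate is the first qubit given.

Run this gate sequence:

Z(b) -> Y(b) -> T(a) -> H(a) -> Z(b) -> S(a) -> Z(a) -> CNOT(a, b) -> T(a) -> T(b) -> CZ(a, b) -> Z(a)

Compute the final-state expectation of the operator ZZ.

The expectation value of ZZ is -1.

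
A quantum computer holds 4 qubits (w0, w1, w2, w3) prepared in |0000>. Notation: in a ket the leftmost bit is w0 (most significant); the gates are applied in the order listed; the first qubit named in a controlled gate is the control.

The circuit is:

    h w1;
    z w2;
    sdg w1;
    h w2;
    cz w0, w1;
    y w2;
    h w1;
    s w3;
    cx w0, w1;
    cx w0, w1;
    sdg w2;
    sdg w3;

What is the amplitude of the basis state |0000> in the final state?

|0000> carries amplitude sqrt(2)*(-1 - I)/4 in the final state. Key observation: the block from step 9 through step 10 cancels to the identity and can be dropped.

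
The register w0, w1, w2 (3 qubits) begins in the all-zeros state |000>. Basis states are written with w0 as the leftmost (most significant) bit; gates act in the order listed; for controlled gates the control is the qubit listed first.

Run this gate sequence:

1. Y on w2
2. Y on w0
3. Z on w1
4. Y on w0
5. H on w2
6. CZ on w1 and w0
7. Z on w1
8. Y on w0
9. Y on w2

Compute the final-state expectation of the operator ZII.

The observable ZII averages to -1.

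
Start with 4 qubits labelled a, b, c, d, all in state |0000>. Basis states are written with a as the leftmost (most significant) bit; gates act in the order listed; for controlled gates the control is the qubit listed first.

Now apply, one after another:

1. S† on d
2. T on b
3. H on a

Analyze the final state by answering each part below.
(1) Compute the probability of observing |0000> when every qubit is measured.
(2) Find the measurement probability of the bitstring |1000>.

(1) Outcome |0000> occurs with probability 1/2.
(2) Outcome |1000> occurs with probability 1/2.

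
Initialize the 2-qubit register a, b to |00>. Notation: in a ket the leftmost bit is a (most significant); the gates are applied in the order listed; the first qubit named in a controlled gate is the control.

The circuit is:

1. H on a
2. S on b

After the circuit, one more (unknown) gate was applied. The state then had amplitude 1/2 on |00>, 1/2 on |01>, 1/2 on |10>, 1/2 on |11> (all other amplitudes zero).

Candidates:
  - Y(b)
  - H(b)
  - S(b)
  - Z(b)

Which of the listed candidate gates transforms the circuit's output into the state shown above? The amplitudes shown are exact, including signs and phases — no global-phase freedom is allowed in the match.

It was H(b) that produced the state shown.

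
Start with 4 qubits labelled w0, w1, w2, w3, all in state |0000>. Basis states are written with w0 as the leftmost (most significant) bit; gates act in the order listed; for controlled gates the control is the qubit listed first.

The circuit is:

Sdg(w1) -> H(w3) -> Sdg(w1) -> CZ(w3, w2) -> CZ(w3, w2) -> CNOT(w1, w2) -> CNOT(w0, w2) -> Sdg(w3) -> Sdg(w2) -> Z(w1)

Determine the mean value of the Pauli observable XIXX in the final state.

In the final state, XIXX has expectation 0. Key observation: steps 4-5 multiply out to the identity, so the circuit reduces to the remaining gates.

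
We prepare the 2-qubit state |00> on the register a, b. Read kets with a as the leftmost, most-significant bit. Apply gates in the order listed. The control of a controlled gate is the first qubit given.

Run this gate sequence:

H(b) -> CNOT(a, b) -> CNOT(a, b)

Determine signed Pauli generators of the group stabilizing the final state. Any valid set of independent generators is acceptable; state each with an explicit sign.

One valid set of independent stabilizer generators is +IX, +ZI (any independent generating set of the same group is equally correct).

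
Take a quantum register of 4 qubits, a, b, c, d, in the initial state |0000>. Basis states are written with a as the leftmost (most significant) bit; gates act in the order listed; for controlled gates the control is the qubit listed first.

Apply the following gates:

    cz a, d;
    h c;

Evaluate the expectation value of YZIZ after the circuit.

In the final state, YZIZ has expectation 0.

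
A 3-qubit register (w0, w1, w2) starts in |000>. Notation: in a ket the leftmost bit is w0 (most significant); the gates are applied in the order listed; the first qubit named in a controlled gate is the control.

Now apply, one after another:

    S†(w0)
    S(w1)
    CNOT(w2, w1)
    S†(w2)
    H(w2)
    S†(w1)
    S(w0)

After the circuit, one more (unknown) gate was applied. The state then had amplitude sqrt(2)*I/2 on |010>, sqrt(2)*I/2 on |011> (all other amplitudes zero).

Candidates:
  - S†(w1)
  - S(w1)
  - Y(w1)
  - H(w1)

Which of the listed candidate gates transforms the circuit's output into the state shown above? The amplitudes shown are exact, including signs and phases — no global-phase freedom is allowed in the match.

It was Y(w1) that produced the state shown.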